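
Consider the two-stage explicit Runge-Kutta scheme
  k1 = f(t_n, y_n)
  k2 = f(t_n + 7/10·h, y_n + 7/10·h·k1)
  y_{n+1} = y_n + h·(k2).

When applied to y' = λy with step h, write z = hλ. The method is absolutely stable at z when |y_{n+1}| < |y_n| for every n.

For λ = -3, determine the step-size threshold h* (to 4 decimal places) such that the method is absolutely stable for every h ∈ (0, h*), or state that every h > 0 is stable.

With y'=λy (z=hλ):
  k1=λy_n ⇒ h·k1=z·y_n;  k2=λ(1+7/10z)y_n ⇒ h·k2=z(1+7/10z)y_n
  y_{n+1}/y_n = 1 + z(1+7/10z) = 1 + z + 7/10z²
  R(z) = 1 + z + 7/10z².

Solve |R(x)|<1 on ℝ⁻.
x=-0.67: |R|=0.6442
R=1: x+7/10x²=0 ⇒ x=−10/7=-1.4286; min R=1−1/(4·7/10)=0.6429>−1
Confirm numerically:
  x=-1.179: |R|=0.79403 <1
  x=-1.174: |R|=0.79079 <1
  x=-0.626: |R|=0.64831 <1
  x=-0.583: |R|=0.65492 <1
  x=-1.981: |R|=1.76605 >1
  x=-1.557: |R|=1.13997 >1
  x=-1.542: |R|=1.12243 >1
Interval (-1.4286, 0).

(-1.4286,0); λ=-3 ⇒ h* = (10/7)/3 = 0.4762.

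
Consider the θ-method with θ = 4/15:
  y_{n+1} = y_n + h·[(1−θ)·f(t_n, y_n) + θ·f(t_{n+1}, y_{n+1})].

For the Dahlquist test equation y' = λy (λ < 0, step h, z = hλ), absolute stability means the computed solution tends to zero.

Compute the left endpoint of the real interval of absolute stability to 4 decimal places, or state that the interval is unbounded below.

z* = -4.2857.

On y'=λy, z=hλ:
  y_{n+1} = y_n + z·[11/15·y_n + 4/15·y_{n+1}] ⇒ (1 − 4/15z)y_{n+1} = (1 + 11/15z)y_n
  Hence R(z) = (1 + 11/15z)/(1 − 4/15z).

Find x<0 with |R(x)|<1.
x=-0.89: |R|=0.2807
R=−1: 1+11/15x = −1+4/15x ⇒ -7/15x=2 ⇒ x=2/(-7/15)=-4.2857
Confirm numerically:
  x=-3.754: |R|=0.87600 <1
  x=-3.314: |R|=0.75927 <1
  x=-3.123: |R|=0.70395 <1
  x=-2.169: |R|=0.37418 <1
  x=-4.755: |R|=1.09656 >1
  x=-4.387: |R|=1.02178 >1
Stable set (-4.2857, 0).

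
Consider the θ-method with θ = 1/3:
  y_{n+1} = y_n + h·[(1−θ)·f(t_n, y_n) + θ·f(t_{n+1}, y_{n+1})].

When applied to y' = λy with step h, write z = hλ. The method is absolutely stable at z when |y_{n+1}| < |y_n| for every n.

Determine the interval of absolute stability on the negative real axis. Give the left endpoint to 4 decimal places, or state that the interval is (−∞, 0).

(-6.0000, 0).

Set f=λy, z=hλ:
  y_{n+1} = y_n + z·[2/3·y_n + 1/3·y_{n+1}] ⇒ (1 − 1/3z)y_{n+1} = (1 + 2/3z)y_n
  so R(z) = (1 + 2/3z)/(1 − 1/3z).

Boundary: |R(x)|=1, x<0.
x=-1.34: |R|=0.0737
R=−1: 1+2/3x = −1+1/3x ⇒ -1/3x=2 ⇒ x=2/(-1/3)=-6.0000
Confirm numerically:
  x=-5.168: |R|=0.89814 <1
  x=-2.785: |R|=0.44425 <1
  x=-2.643: |R|=0.40510 <1
  x=-6.593: |R|=1.06182 >1
  x=-6.175: |R|=1.01907 >1
Interval (-6.0000, 0).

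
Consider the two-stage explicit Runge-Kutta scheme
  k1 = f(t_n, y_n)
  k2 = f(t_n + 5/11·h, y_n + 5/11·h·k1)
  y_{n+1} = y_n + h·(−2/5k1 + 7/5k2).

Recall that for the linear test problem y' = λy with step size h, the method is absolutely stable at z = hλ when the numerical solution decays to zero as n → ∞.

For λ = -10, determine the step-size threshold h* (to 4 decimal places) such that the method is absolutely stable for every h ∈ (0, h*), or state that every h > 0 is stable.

Set f=λy, z=hλ:
  k1=λy_n ⇒ h·k1=z·y_n;  k2=λ(1+5/11z)y_n ⇒ h·k2=z(1+5/11z)y_n
  y_{n+1}/y_n = 1 − 2/5z + 7/5z(1+5/11z) = 1 + z + 7/11z²
  R(z) = 1 + z + 7/11z².

Need |R(x)|<1, x<0.
x=-0.63: |R|=0.6226
R=1: x+7/11x²=0 ⇒ x=−11/7=-1.5714; min R=1−1/(4·7/11)=0.6071>−1
Confirm numerically:
  x=-1.518: |R|=0.94839 <1
  x=-1.265: |R|=0.75332 <1
  x=-1.074: |R|=0.66003 <1
  x=-1.063: |R|=0.65607 <1
  x=-2.097: |R|=1.70135 >1
  x=-1.979: |R|=1.51328 >1
Interval (-1.5714, 0).

(-1.5714,0); λ=-10 ⇒ h* = (11/7)/10 = 0.1571.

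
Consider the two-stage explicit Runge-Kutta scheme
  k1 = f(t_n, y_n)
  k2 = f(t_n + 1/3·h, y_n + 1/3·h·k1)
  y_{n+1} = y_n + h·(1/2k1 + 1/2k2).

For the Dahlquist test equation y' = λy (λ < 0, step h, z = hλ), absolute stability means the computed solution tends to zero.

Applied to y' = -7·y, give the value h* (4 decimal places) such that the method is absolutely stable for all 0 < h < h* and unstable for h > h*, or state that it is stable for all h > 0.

(-6.0000,0); λ=-7 ⇒ h* = (6)/7 = 0.8571.

With y'=λy (z=hλ):
  k1=λy_n ⇒ h·k1=z·y_n;  k2=λ(1+1/3z)y_n ⇒ h·k2=z(1+1/3z)y_n
  y_{n+1}/y_n = 1 + 1/2z + 1/2z(1+1/3z) = 1 + z + 1/6z²
  R(z) = 1 + z + 1/6z².

Find x<0 with |R(x)|<1.
x=-1.57: |R|=0.1592
R=1: x+1/6x²=0 ⇒ x=−6=-6.0000; min R=1−1/(4·1/6)=-0.5000>−1
Confirm numerically:
  x=-5.389: |R|=0.45122 <1
  x=-3.336: |R|=0.48118 <1
  x=-2.860: |R|=0.49673 <1
  x=-6.519: |R|=1.56389 >1
  x=-6.270: |R|=1.28215 >1
Stable set (-6.0000, 0).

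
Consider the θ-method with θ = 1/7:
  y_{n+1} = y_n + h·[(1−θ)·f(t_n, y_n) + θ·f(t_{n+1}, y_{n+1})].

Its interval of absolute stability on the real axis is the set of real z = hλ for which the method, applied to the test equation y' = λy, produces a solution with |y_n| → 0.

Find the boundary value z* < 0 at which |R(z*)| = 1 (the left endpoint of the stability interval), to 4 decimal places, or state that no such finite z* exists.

Set f=λy, z=hλ:
  y_{n+1} = y_n + z·[6/7·y_n + 1/7·y_{n+1}] ⇒ (1 − 1/7z)y_{n+1} = (1 + 6/7z)y_n
  so R(z) = (1 + 6/7z)/(1 − 1/7z).

Solve |R(x)|<1 on ℝ⁻.
x=-0.95: |R|=0.1635
R=−1: 1+6/7x = −1+1/7x ⇒ -5/7x=2 ⇒ x=2/(-5/7)=-2.8000
Confirm numerically:
  x=-2.666: |R|=0.93068 <1
  x=-1.391: |R|=0.16041 <1
  x=-1.278: |R|=0.08070 <1
  x=-2.886: |R|=1.04350 >1
  x=-2.822: |R|=1.01120 >1
Interval (-2.8000, 0).

left endpoint -2.8000.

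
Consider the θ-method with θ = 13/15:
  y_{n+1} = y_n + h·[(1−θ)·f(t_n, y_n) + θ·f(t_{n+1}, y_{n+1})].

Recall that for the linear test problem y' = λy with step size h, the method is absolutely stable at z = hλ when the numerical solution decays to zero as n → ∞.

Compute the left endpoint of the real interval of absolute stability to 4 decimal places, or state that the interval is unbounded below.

(−∞, 0) — no finite endpoint.

Set f=λy, z=hλ:
  y_{n+1} = y_n + z·[2/15·y_n + 13/15·y_{n+1}] ⇒ (1 − 13/15z)y_{n+1} = (1 + 2/15z)y_n
  ⇒ R(z) = (1 + 2/15z)/(1 − 13/15z).

Solve |R(x)|<1 on ℝ⁻.
x=-1.1: |R|=0.4369
x=-2: |R|=0.2683
x=-10: |R|=0.0345
x=-100: |R|=0.1407
θ=13/15≥1/2 ⇒ |1+2/15x|<|1−13/15x| ∀x<0 ⇒ interval (−∞,0).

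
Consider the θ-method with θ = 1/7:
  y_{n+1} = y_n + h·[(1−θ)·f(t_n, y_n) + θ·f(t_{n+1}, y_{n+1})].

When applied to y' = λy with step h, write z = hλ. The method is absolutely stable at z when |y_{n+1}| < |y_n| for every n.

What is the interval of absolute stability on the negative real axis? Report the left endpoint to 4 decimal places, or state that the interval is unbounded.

(-2.8000, 0).

On y'=λy, z=hλ:
  y_{n+1} = y_n + z·[6/7·y_n + 1/7·y_{n+1}] ⇒ (1 − 1/7z)y_{n+1} = (1 + 6/7z)y_n
  ⇒ R(z) = (1 + 6/7z)/(1 − 1/7z).

Solve |R(x)|<1 on ℝ⁻.
x=-0.66: |R|=0.3969
R=−1: 1+6/7x = −1+1/7x ⇒ -5/7x=2 ⇒ x=2/(-5/7)=-2.8000
Confirm numerically:
  x=-2.004: |R|=0.55797 <1
  x=-1.777: |R|=0.41723 <1
  x=-1.506: |R|=0.23936 <1
  x=-3.245: |R|=1.21718 >1
  x=-3.086: |R|=1.14178 >1
Stable set (-2.8000, 0).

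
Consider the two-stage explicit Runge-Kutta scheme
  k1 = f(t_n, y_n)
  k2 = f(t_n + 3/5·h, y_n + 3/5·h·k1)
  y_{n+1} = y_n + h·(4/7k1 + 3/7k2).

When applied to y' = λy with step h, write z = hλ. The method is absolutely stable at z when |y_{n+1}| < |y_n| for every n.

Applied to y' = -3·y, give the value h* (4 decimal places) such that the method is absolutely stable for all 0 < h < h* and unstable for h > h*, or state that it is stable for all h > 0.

On y'=λy, z=hλ:
  k1=λy_n ⇒ h·k1=z·y_n;  k2=λ(1+3/5z)y_n ⇒ h·k2=z(1+3/5z)y_n
  y_{n+1}/y_n = 1 + 4/7z + 3/7z(1+3/5z) = 1 + z + 9/35z²
  so R(z) = 1 + z + 9/35z².

Find x<0 with |R(x)|<1.
x=-0.74: |R|=0.4008
R=1: x+9/35x²=0 ⇒ x=−35/9=-3.8889; min R=1−1/(4·9/35)=0.0278>−1
Confirm numerically:
  x=-3.407: |R|=0.57782 <1
  x=-2.267: |R|=0.05453 <1
  x=-2.048: |R|=0.03054 <1
  x=-1.633: |R|=0.05272 <1
  x=-4.268: |R|=1.41607 >1
  x=-4.088: |R|=1.20931 >1
Stable set (-3.8889, 0).

(-3.8889,0); λ=-3 ⇒ h* = (35/9)/3 = 1.2963.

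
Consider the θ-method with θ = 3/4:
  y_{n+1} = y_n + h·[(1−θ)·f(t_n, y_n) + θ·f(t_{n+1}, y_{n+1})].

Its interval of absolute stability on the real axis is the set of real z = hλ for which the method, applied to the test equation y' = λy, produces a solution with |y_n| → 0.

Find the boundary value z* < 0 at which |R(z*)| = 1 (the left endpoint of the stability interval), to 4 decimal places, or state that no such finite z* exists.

On y'=λy, z=hλ:
  y_{n+1} = y_n + z·[1/4·y_n + 3/4·y_{n+1}] ⇒ (1 − 3/4z)y_{n+1} = (1 + 1/4z)y_n
  Hence R(z) = (1 + 1/4z)/(1 − 3/4z).

Find x<0 with |R(x)|<1.
x=-1.57: |R|=0.2790
x=-2: |R|=0.2000
x=-10: |R|=0.1765
x=-100: |R|=0.3158
θ=3/4≥1/2 ⇒ |1+1/4x|<|1−3/4x| ∀x<0 ⇒ stable on all of ℝ⁻.

unbounded; (−∞, 0).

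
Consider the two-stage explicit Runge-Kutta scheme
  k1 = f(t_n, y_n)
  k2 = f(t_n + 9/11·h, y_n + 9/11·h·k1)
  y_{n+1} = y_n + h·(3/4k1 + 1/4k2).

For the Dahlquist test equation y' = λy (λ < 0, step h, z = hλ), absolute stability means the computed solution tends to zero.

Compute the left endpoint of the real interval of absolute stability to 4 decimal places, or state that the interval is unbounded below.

Set f=λy, z=hλ:
  k1=λy_n ⇒ h·k1=z·y_n;  k2=λ(1+9/11z)y_n ⇒ h·k2=z(1+9/11z)y_n
  y_{n+1}/y_n = 1 + 3/4z + 1/4z(1+9/11z) = 1 + z + 9/44z²
  so R(z) = 1 + z + 9/44z².

Solve |R(x)|<1 on ℝ⁻.
x=-1: |R|=0.2045
R=1: x+9/44x²=0 ⇒ x=−44/9=-4.8889; min R=1−1/(4·9/44)=-0.2222>−1
Confirm numerically:
  x=-4.230: |R|=0.42991 <1
  x=-2.862: |R|=0.18656 <1
  x=-2.577: |R|=0.21863 <1
  x=-5.377: |R|=1.53684 >1
  x=-5.375: |R|=1.53445 >1
  x=-5.328: |R|=1.47855 >1
So |R|<1 on (-4.8889, 0).

z* = -4.8889.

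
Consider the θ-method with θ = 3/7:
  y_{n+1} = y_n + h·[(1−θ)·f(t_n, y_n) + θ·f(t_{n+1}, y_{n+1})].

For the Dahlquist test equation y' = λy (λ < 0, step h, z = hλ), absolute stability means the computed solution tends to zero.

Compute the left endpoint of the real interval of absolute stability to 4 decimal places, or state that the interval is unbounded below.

On y'=λy, z=hλ:
  y_{n+1} = y_n + z·[4/7·y_n + 3/7·y_{n+1}] ⇒ (1 − 3/7z)y_{n+1} = (1 + 4/7z)y_n
  Hence R(z) = (1 + 4/7z)/(1 − 3/7z).

Need |R(x)|<1, x<0.
x=-0.75: |R|=0.4324
R=−1: 1+4/7x = −1+3/7x ⇒ -1/7x=2 ⇒ x=2/(-1/7)=-14.0000
Confirm numerically:
  x=-12.859: |R|=0.97497 <1
  x=-11.916: |R|=0.95125 <1
  x=-10.630: |R|=0.91335 <1
  x=-9.556: |R|=0.87541 <1
  x=-14.262: |R|=1.00526 >1
  x=-14.132: |R|=1.00267 >1
Stable set (-14.0000, 0).

z* = -14.0000.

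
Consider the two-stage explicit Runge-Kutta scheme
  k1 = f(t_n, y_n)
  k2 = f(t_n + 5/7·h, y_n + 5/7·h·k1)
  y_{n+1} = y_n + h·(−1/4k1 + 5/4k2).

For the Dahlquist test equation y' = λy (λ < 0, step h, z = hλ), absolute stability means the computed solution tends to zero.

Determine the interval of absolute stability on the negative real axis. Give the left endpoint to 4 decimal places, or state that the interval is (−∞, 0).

With y'=λy (z=hλ):
  k1=λy_n ⇒ h·k1=z·y_n;  k2=λ(1+5/7z)y_n ⇒ h·k2=z(1+5/7z)y_n
  y_{n+1}/y_n = 1 − 1/4z + 5/4z(1+5/7z) = 1 + z + 25/28z²
  so R(z) = 1 + z + 25/28z².

Solve |R(x)|<1 on ℝ⁻.
x=-1.14: |R|=1.0204
R=1: x+25/28x²=0 ⇒ x=−28/25=-1.1200; min R=1−1/(4·25/28)=0.7200>−1
Confirm numerically:
  x=-1.097: |R|=0.97747 <1
  x=-0.985: |R|=0.88127 <1
  x=-0.673: |R|=0.73140 <1
  x=-0.509: |R|=0.72232 <1
  x=-1.660: |R|=1.80036 >1
  x=-1.371: |R|=1.30725 >1
So |R|<1 on (-1.1200, 0).

(-1.1200, 0).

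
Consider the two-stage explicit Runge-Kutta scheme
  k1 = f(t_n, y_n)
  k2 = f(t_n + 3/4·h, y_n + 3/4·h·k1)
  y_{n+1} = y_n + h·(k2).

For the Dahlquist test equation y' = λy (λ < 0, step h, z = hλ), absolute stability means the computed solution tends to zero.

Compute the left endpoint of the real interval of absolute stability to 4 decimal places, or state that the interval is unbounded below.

z* = -1.3333.

On y'=λy, z=hλ:
  k1=λy_n ⇒ h·k1=z·y_n;  k2=λ(1+3/4z)y_n ⇒ h·k2=z(1+3/4z)y_n
  y_{n+1}/y_n = 1 + z(1+3/4z) = 1 + z + 3/4z²
  Hence R(z) = 1 + z + 3/4z².

Need |R(x)|<1, x<0.
x=-0.89: |R|=0.7041
R=1: x+3/4x²=0 ⇒ x=−4/3=-1.3333; min R=1−1/(4·3/4)=0.6667>−1
Confirm numerically:
  x=-0.991: |R|=0.74556 <1
  x=-0.909: |R|=0.71071 <1
  x=-0.718: |R|=0.66864 <1
  x=-0.560: |R|=0.67520 <1
  x=-1.585: |R|=1.29917 >1
  x=-1.491: |R|=1.17631 >1
Stable set (-1.3333, 0).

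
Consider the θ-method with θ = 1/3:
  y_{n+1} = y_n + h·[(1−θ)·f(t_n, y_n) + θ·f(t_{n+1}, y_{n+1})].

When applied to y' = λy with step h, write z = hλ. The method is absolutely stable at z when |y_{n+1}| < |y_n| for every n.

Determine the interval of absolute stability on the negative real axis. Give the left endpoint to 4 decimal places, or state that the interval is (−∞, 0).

z∈(-6.0000,0).

Test eqn y'=λy, z=hλ:
  y_{n+1} = y_n + z·[2/3·y_n + 1/3·y_{n+1}] ⇒ (1 − 1/3z)y_{n+1} = (1 + 2/3z)y_n
  Hence R(z) = (1 + 2/3z)/(1 − 1/3z).

Boundary: |R(x)|=1, x<0.
x=-0.99: |R|=0.2556
R=−1: 1+2/3x = −1+1/3x ⇒ -1/3x=2 ⇒ x=2/(-1/3)=-6.0000
Confirm numerically:
  x=-5.946: |R|=0.99396 <1
  x=-5.424: |R|=0.93162 <1
  x=-4.937: |R|=0.86607 <1
  x=-6.375: |R|=1.04000 >1
  x=-6.294: |R|=1.03163 >1
  x=-6.091: |R|=1.01001 >1
So |R|<1 on (-6.0000, 0).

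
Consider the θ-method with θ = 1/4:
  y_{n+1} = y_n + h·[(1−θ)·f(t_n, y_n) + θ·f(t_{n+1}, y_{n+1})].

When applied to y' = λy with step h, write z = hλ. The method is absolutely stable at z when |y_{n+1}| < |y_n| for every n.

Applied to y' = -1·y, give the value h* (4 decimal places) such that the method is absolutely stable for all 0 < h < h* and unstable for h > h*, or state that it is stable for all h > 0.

With y'=λy (z=hλ):
  y_{n+1} = y_n + z·[3/4·y_n + 1/4·y_{n+1}] ⇒ (1 − 1/4z)y_{n+1} = (1 + 3/4z)y_n
  so R(z) = (1 + 3/4z)/(1 − 1/4z).

Boundary: |R(x)|=1, x<0.
x=-0.79: |R|=0.3403
R=−1: 1+3/4x = −1+1/4x ⇒ -1/2x=2 ⇒ x=2/(-1/2)=-4.0000
Confirm numerically:
  x=-3.136: |R|=0.75785 <1
  x=-2.735: |R|=0.62435 <1
  x=-2.032: |R|=0.34748 <1
  x=-4.384: |R|=1.09160 >1
  x=-4.383: |R|=1.09138 >1
Interval (-4.0000, 0).

(-4.0000,0); λ=-1 ⇒ h* = (4)/1 = 4.0000.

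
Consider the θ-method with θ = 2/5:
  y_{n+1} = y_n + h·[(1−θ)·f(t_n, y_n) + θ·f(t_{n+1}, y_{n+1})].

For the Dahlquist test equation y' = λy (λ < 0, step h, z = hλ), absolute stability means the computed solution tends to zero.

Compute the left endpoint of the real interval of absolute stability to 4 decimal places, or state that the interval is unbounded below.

On y'=λy, z=hλ:
  y_{n+1} = y_n + z·[3/5·y_n + 2/5·y_{n+1}] ⇒ (1 − 2/5z)y_{n+1} = (1 + 3/5z)y_n
  R(z) = (1 + 3/5z)/(1 − 2/5z).

Find x<0 with |R(x)|<1.
x=-0.58: |R|=0.5292
R=−1: 1+3/5x = −1+2/5x ⇒ -1/5x=2 ⇒ x=2/(-1/5)=-10.0000
Confirm numerically:
  x=-9.075: |R|=0.96004 <1
  x=-7.100: |R|=0.84896 <1
  x=-4.118: |R|=0.55561 <1
  x=-10.476: |R|=1.01834 >1
  x=-10.391: |R|=1.01517 >1
  x=-10.226: |R|=1.00888 >1
Stable set (-10.0000, 0).

left endpoint -10.0000.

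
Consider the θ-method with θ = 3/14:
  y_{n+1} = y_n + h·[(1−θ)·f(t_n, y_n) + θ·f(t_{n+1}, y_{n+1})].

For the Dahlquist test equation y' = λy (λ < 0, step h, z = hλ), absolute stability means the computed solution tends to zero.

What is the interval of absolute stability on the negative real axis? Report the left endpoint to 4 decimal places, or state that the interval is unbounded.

Test eqn y'=λy, z=hλ:
  y_{n+1} = y_n + z·[11/14·y_n + 3/14·y_{n+1}] ⇒ (1 − 3/14z)y_{n+1} = (1 + 11/14z)y_n
  ⇒ R(z) = (1 + 11/14z)/(1 − 3/14z).

Solve |R(x)|<1 on ℝ⁻.
x=-0.65: |R|=0.4295
R=−1: 1+11/14x = −1+3/14x ⇒ -4/7x=2 ⇒ x=2/(-4/7)=-3.5000
Confirm numerically:
  x=-2.438: |R|=0.60139 <1
  x=-2.366: |R|=0.57001 <1
  x=-1.572: |R|=0.17589 <1
  x=-4.062: |R|=1.17169 >1
  x=-3.999: |R|=1.15356 >1
  x=-3.808: |R|=1.09692 >1
Interval (-3.5000, 0).

z∈(-3.5000,0).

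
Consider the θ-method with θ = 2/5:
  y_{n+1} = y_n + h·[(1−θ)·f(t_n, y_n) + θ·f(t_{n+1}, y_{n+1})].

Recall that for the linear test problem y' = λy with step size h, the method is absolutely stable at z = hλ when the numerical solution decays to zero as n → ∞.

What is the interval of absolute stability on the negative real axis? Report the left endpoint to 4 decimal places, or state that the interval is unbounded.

z∈(-10.0000,0).

On y'=λy, z=hλ:
  y_{n+1} = y_n + z·[3/5·y_n + 2/5·y_{n+1}] ⇒ (1 − 2/5z)y_{n+1} = (1 + 3/5z)y_n
  ⇒ R(z) = (1 + 3/5z)/(1 − 2/5z).

Solve |R(x)|<1 on ℝ⁻.
x=-1.31: |R|=0.1404
R=−1: 1+3/5x = −1+2/5x ⇒ -1/5x=2 ⇒ x=2/(-1/5)=-10.0000
Confirm numerically:
  x=-8.864: |R|=0.95002 <1
  x=-8.259: |R|=0.91909 <1
  x=-6.399: |R|=0.79767 <1
  x=-10.199: |R|=1.00784 >1
  x=-10.080: |R|=1.00318 >1
  x=-10.046: |R|=1.00183 >1
Stable set (-10.0000, 0).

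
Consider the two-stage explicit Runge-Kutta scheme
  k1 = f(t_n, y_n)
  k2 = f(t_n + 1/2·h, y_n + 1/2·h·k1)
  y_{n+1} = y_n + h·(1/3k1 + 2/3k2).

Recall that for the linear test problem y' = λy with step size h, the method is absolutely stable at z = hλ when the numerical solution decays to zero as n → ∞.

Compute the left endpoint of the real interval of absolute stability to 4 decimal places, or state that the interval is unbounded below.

Test eqn y'=λy, z=hλ:
  k1=λy_n ⇒ h·k1=z·y_n;  k2=λ(1+1/2z)y_n ⇒ h·k2=z(1+1/2z)y_n
  y_{n+1}/y_n = 1 + 1/3z + 2/3z(1+1/2z) = 1 + z + 1/3z²
  R(z) = 1 + z + 1/3z².

Find x<0 with |R(x)|<1.
x=-0.8: |R|=0.4133
R=1: x+1/3x²=0 ⇒ x=−3=-3.0000; min R=1−1/(4·1/3)=0.2500>−1
Confirm numerically:
  x=-2.838: |R|=0.84675 <1
  x=-2.476: |R|=0.56753 <1
  x=-1.337: |R|=0.25886 <1
  x=-3.434: |R|=1.49679 >1
  x=-3.425: |R|=1.48521 >1
  x=-3.052: |R|=1.05290 >1
Interval (-3.0000, 0).

left endpoint -3.0000.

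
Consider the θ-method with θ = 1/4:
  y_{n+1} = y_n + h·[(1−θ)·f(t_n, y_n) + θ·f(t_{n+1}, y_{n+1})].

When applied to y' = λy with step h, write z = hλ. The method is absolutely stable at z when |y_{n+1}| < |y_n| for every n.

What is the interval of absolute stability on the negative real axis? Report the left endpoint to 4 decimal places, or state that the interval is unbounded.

Set f=λy, z=hλ:
  y_{n+1} = y_n + z·[3/4·y_n + 1/4·y_{n+1}] ⇒ (1 − 1/4z)y_{n+1} = (1 + 3/4z)y_n
  ⇒ R(z) = (1 + 3/4z)/(1 − 1/4z).

Need |R(x)|<1, x<0.
x=-1.5: |R|=0.0909
R=−1: 1+3/4x = −1+1/4x ⇒ -1/2x=2 ⇒ x=2/(-1/2)=-4.0000
Confirm numerically:
  x=-3.632: |R|=0.90356 <1
  x=-2.568: |R|=0.56395 <1
  x=-2.383: |R|=0.49334 <1
  x=-1.931: |R|=0.30231 <1
  x=-4.494: |R|=1.11632 >1
  x=-4.401: |R|=1.09546 >1
  x=-4.298: |R|=1.07182 >1
Stable set (-4.0000, 0).

(-4.0000, 0).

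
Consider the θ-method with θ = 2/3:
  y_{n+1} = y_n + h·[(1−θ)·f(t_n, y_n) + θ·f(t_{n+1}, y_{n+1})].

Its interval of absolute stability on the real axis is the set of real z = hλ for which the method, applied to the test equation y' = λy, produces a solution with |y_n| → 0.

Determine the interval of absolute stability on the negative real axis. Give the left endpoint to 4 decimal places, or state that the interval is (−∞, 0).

On y'=λy, z=hλ:
  y_{n+1} = y_n + z·[1/3·y_n + 2/3·y_{n+1}] ⇒ (1 − 2/3z)y_{n+1} = (1 + 1/3z)y_n
  so R(z) = (1 + 1/3z)/(1 − 2/3z).

Solve |R(x)|<1 on ℝ⁻.
x=-0.47: |R|=0.6421
x=-2: |R|=0.1429
x=-10: |R|=0.3043
x=-100: |R|=0.4778
θ=2/3≥1/2 ⇒ |1+1/3x|<|1−2/3x| ∀x<0 ⇒ stable on all of ℝ⁻.

(−∞, 0) — no finite endpoint.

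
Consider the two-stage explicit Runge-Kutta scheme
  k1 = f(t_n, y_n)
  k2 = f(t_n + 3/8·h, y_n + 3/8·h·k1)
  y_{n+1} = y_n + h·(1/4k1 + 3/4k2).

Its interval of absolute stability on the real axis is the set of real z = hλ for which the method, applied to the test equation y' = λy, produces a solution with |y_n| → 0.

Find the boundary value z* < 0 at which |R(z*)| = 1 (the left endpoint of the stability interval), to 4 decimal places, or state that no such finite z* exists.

left endpoint -3.5556.

On y'=λy, z=hλ:
  k1=λy_n ⇒ h·k1=z·y_n;  k2=λ(1+3/8z)y_n ⇒ h·k2=z(1+3/8z)y_n
  y_{n+1}/y_n = 1 + 1/4z + 3/4z(1+3/8z) = 1 + z + 9/32z²
  ⇒ R(z) = 1 + z + 9/32z².

Solve |R(x)|<1 on ℝ⁻.
x=-1.61: |R|=0.1190
R=1: x+9/32x²=0 ⇒ x=−32/9=-3.5556; min R=1−1/(4·9/32)=0.1111>−1
Confirm numerically:
  x=-3.506: |R|=0.95114 <1
  x=-3.260: |R|=0.72901 <1
  x=-2.348: |R|=0.20256 <1
  x=-2.148: |R|=0.14966 <1
  x=-3.681: |R|=1.12987 >1
  x=-3.674: |R|=1.12239 >1
So |R|<1 on (-3.5556, 0).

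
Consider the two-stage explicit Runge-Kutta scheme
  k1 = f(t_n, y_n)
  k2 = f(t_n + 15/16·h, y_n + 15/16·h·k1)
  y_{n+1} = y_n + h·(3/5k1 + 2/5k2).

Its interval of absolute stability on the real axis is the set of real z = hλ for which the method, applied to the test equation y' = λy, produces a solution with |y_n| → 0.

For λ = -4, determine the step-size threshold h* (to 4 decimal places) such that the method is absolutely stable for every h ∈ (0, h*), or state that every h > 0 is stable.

(-2.6667,0); λ=-4 ⇒ h* = (8/3)/4 = 0.6667.

With y'=λy (z=hλ):
  k1=λy_n ⇒ h·k1=z·y_n;  k2=λ(1+15/16z)y_n ⇒ h·k2=z(1+15/16z)y_n
  y_{n+1}/y_n = 1 + 3/5z + 2/5z(1+15/16z) = 1 + z + 3/8z²
  ⇒ R(z) = 1 + z + 3/8z².

Need |R(x)|<1, x<0.
x=-1.61: |R|=0.3620
R=1: x+3/8x²=0 ⇒ x=−8/3=-2.6667; min R=1−1/(4·3/8)=0.3333>−1
Confirm numerically:
  x=-2.608: |R|=0.94262 <1
  x=-2.430: |R|=0.78434 <1
  x=-2.324: |R|=0.70137 <1
  x=-1.543: |R|=0.34982 <1
  x=-3.002: |R|=1.37750 >1
  x=-2.950: |R|=1.31344 >1
Stable set (-2.6667, 0).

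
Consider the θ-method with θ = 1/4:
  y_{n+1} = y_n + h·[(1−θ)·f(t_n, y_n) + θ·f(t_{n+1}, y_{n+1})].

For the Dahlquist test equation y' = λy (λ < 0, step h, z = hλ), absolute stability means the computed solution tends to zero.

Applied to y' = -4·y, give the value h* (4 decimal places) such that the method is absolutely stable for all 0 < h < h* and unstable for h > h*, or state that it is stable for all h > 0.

(-4.0000,0); λ=-4 ⇒ h* = (4)/4 = 1.0000.

On y'=λy, z=hλ:
  y_{n+1} = y_n + z·[3/4·y_n + 1/4·y_{n+1}] ⇒ (1 − 1/4z)y_{n+1} = (1 + 3/4z)y_n
  R(z) = (1 + 3/4z)/(1 − 1/4z).

Boundary: |R(x)|=1, x<0.
x=-0.46: |R|=0.5874
R=−1: 1+3/4x = −1+1/4x ⇒ -1/2x=2 ⇒ x=2/(-1/2)=-4.0000
Confirm numerically:
  x=-2.782: |R|=0.64081 <1
  x=-2.539: |R|=0.55314 <1
  x=-2.331: |R|=0.47275 <1
  x=-2.200: |R|=0.41935 <1
  x=-4.493: |R|=1.11610 >1
  x=-4.400: |R|=1.09524 >1
  x=-4.056: |R|=1.01390 >1
So |R|<1 on (-4.0000, 0).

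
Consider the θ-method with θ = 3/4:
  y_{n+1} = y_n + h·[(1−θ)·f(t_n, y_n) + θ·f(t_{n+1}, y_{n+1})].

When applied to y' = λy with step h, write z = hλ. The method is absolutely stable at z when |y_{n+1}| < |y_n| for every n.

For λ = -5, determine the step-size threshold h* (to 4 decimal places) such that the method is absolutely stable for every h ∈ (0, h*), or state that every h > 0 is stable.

With y'=λy (z=hλ):
  y_{n+1} = y_n + z·[1/4·y_n + 3/4·y_{n+1}] ⇒ (1 − 3/4z)y_{n+1} = (1 + 1/4z)y_n
  R(z) = (1 + 1/4z)/(1 − 3/4z).

Need |R(x)|<1, x<0.
x=-0.79: |R|=0.5039
x=-2: |R|=0.2000
x=-10: |R|=0.1765
x=-100: |R|=0.3158
θ=3/4≥1/2 ⇒ |1+1/4x|<|1−3/4x| ∀x<0 ⇒ interval (−∞,0).

(−∞, 0) — no finite endpoint. Any h>0 works for λ=-5.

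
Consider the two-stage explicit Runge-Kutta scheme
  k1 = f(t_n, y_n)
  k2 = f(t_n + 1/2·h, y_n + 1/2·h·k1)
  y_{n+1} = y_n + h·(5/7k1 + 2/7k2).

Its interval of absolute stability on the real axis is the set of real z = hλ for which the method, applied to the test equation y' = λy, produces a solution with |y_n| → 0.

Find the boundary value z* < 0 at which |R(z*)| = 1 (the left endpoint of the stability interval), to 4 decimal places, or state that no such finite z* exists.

On y'=λy, z=hλ:
  k1=λy_n ⇒ h·k1=z·y_n;  k2=λ(1+1/2z)y_n ⇒ h·k2=z(1+1/2z)y_n
  y_{n+1}/y_n = 1 + 5/7z + 2/7z(1+1/2z) = 1 + z + 1/7z²
  Hence R(z) = 1 + z + 1/7z².

Need |R(x)|<1, x<0.
x=-1.4: |R|=0.1200
R=1: x+1/7x²=0 ⇒ x=−7=-7.0000; min R=1−1/(4·1/7)=-0.7500>−1
Confirm numerically:
  x=-6.753: |R|=0.76172 <1
  x=-6.732: |R|=0.74226 <1
  x=-6.178: |R|=0.27453 <1
  x=-7.562: |R|=1.60712 >1
  x=-7.060: |R|=1.06051 >1
Stable set (-7.0000, 0).

left endpoint -7.0000.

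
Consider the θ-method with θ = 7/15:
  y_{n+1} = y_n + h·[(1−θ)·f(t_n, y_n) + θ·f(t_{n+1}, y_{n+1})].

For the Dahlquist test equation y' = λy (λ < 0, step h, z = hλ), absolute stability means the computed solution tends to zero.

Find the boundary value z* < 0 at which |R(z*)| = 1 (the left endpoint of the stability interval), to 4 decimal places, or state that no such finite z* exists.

Set f=λy, z=hλ:
  y_{n+1} = y_n + z·[8/15·y_n + 7/15·y_{n+1}] ⇒ (1 − 7/15z)y_{n+1} = (1 + 8/15z)y_n
  so R(z) = (1 + 8/15z)/(1 − 7/15z).

Solve |R(x)|<1 on ℝ⁻.
x=-0.61: |R|=0.5252
R=−1: 1+8/15x = −1+7/15x ⇒ -1/15x=2 ⇒ x=2/(-1/15)=-30.0000
Confirm numerically:
  x=-25.194: |R|=0.97488 <1
  x=-22.619: |R|=0.95742 <1
  x=-15.137: |R|=0.87712 <1
  x=-30.562: |R|=1.00245 >1
  x=-30.252: |R|=1.00111 >1
  x=-30.182: |R|=1.00080 >1
Interval (-30.0000, 0).

z* = -30.0000.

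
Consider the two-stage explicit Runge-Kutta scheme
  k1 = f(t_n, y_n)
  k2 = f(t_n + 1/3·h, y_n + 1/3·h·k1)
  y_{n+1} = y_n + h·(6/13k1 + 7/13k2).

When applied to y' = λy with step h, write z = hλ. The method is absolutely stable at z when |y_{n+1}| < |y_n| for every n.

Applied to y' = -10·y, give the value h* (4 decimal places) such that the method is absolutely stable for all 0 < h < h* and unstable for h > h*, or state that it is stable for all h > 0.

Set f=λy, z=hλ:
  k1=λy_n ⇒ h·k1=z·y_n;  k2=λ(1+1/3z)y_n ⇒ h·k2=z(1+1/3z)y_n
  y_{n+1}/y_n = 1 + 6/13z + 7/13z(1+1/3z) = 1 + z + 7/39z²
  so R(z) = 1 + z + 7/39z².

Solve |R(x)|<1 on ℝ⁻.
x=-0.66: |R|=0.4182
R=1: x+7/39x²=0 ⇒ x=−39/7=-5.5714; min R=1−1/(4·7/39)=-0.3929>−1
Confirm numerically:
  x=-5.223: |R|=0.67336 <1
  x=-4.174: |R|=0.04692 <1
  x=-3.623: |R|=0.26703 <1
  x=-3.320: |R|=0.34162 <1
  x=-6.104: |R|=1.58348 >1
  x=-6.034: |R|=1.50098 >1
Stable set (-5.5714, 0).

(-5.5714,0); λ=-10 ⇒ h* = (39/7)/10 = 0.5571.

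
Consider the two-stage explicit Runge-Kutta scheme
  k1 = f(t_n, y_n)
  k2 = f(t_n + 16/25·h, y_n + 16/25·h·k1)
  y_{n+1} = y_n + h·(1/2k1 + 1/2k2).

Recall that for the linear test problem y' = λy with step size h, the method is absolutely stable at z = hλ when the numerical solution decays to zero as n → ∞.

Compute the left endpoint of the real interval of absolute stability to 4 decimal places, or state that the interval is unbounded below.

Set f=λy, z=hλ:
  k1=λy_n ⇒ h·k1=z·y_n;  k2=λ(1+16/25z)y_n ⇒ h·k2=z(1+16/25z)y_n
  y_{n+1}/y_n = 1 + 1/2z + 1/2z(1+16/25z) = 1 + z + 8/25z²
  so R(z) = 1 + z + 8/25z².

Find x<0 with |R(x)|<1.
x=-1.16: |R|=0.2706
R=1: x+8/25x²=0 ⇒ x=−25/8=-3.1250; min R=1−1/(4·8/25)=0.2188>−1
Confirm numerically:
  x=-2.880: |R|=0.77421 <1
  x=-1.581: |R|=0.21886 <1
  x=-1.525: |R|=0.21920 <1
  x=-3.533: |R|=1.46127 >1
  x=-3.375: |R|=1.27000 >1
Stable set (-3.1250, 0).

z* = -3.1250.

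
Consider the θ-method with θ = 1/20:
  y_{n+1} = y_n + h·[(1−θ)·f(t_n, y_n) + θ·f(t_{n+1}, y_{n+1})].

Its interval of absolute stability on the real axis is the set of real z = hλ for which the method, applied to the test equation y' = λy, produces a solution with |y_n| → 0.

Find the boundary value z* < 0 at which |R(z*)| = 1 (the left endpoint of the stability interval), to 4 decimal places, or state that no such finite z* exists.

With y'=λy (z=hλ):
  y_{n+1} = y_n + z·[19/20·y_n + 1/20·y_{n+1}] ⇒ (1 − 1/20z)y_{n+1} = (1 + 19/20z)y_n
  R(z) = (1 + 19/20z)/(1 − 1/20z).

Boundary: |R(x)|=1, x<0.
x=-0.88: |R|=0.1571
R=−1: 1+19/20x = −1+1/20x ⇒ -9/10x=2 ⇒ x=2/(-9/10)=-2.2222
Confirm numerically:
  x=-2.191: |R|=0.97467 <1
  x=-2.107: |R|=0.90618 <1
  x=-1.570: |R|=0.45573 <1
  x=-1.152: |R|=0.08926 <1
  x=-2.460: |R|=1.19056 >1
  x=-2.266: |R|=1.03539 >1
Interval (-2.2222, 0).

left endpoint -2.2222.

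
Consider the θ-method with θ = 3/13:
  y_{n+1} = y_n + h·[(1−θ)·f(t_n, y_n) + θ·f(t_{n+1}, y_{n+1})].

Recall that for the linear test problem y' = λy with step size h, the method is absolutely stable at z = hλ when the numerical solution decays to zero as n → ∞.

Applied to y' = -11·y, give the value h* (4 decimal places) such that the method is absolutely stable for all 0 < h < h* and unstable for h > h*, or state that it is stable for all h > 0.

(-3.7143,0); λ=-11 ⇒ h* = (26/7)/11 = 0.3377.

On y'=λy, z=hλ:
  y_{n+1} = y_n + z·[10/13·y_n + 3/13·y_{n+1}] ⇒ (1 − 3/13z)y_{n+1} = (1 + 10/13z)y_n
  ⇒ R(z) = (1 + 10/13z)/(1 − 3/13z).

Find x<0 with |R(x)|<1.
x=-0.59: |R|=0.4807
R=−1: 1+10/13x = −1+3/13x ⇒ -7/13x=2 ⇒ x=2/(-7/13)=-3.7143
Confirm numerically:
  x=-3.345: |R|=0.88778 <1
  x=-2.659: |R|=0.64785 <1
  x=-1.698: |R|=0.21996 <1
  x=-4.110: |R|=1.10936 >1
  x=-3.768: |R|=1.01547 >1
Interval (-3.7143, 0).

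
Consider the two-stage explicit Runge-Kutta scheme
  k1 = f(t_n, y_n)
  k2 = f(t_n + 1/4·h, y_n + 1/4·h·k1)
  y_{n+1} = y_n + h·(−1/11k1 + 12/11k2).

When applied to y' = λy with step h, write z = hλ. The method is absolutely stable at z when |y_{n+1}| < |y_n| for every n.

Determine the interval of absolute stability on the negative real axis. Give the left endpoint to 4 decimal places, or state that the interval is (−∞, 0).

(-3.6667, 0).

With y'=λy (z=hλ):
  k1=λy_n ⇒ h·k1=z·y_n;  k2=λ(1+1/4z)y_n ⇒ h·k2=z(1+1/4z)y_n
  y_{n+1}/y_n = 1 − 1/11z + 12/11z(1+1/4z) = 1 + z + 3/11z²
  so R(z) = 1 + z + 3/11z².

Boundary: |R(x)|=1, x<0.
x=-0.72: |R|=0.4214
R=1: x+3/11x²=0 ⇒ x=−11/3=-3.6667; min R=1−1/(4·3/11)=0.0833>−1
Confirm numerically:
  x=-3.413: |R|=0.76388 <1
  x=-3.322: |R|=0.68773 <1
  x=-1.972: |R|=0.08858 <1
  x=-1.903: |R|=0.08466 <1
  x=-4.220: |R|=1.63684 >1
  x=-4.176: |R|=1.58008 >1
  x=-3.768: |R|=1.10413 >1
So |R|<1 on (-3.6667, 0).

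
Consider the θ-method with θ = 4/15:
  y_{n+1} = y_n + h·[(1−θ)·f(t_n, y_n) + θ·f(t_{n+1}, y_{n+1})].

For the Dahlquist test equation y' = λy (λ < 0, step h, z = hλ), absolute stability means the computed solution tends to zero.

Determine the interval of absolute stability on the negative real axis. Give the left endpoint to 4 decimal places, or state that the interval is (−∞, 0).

Set f=λy, z=hλ:
  y_{n+1} = y_n + z·[11/15·y_n + 4/15·y_{n+1}] ⇒ (1 − 4/15z)y_{n+1} = (1 + 11/15z)y_n
  ⇒ R(z) = (1 + 11/15z)/(1 − 4/15z).

Boundary: |R(x)|=1, x<0.
x=-1.53: |R|=0.0866
R=−1: 1+11/15x = −1+4/15x ⇒ -7/15x=2 ⇒ x=2/(-7/15)=-4.2857
Confirm numerically:
  x=-4.026: |R|=0.94155 <1
  x=-3.160: |R|=0.71491 <1
  x=-2.962: |R|=0.65487 <1
  x=-1.941: |R|=0.27899 <1
  x=-4.818: |R|=1.10872 >1
  x=-4.787: |R|=1.10276 >1
  x=-4.397: |R|=1.02390 >1
Stable set (-4.2857, 0).

z∈(-4.2857,0).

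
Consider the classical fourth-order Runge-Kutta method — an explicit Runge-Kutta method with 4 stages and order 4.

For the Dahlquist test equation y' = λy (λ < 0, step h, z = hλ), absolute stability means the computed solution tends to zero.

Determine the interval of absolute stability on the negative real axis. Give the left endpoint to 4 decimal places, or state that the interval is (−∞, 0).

z∈(-2.7853,0).

Set f=λy, z=hλ:
  order 4, 4-stage ⇒ R(z)=1+z+z^2/2+z^3/6+z^4/24
  (e.g. R(-1.2)=0.31840, |R|=0.31840)

Need |R(x)|<1, x<0.
x=-1.2: |R|=0.3184
|R(-2.47)|=0.6198 |R(-2.13)|=0.3855 |R(-1.83)|=0.2903
Bisect:
  x_lo=-3.2184 |R|=1.8750  x_hi=-0.3381 |R|=0.7131
  mid=-1.77826 |R|=0.28229 →hi
  mid=-2.49834 |R|=0.64681 →hi
  mid=-2.85838 |R|=1.11589 →lo
  mid=-2.67836 |R|=0.85039 →hi
  mid=-2.76837 |R|=0.97478 →hi
  mid=-2.81337 |R|=1.04317 →lo
  mid=-2.79087 |R|=1.00844 →lo
  mid=-2.77962 |R|=0.99148 →hi
  ...
  [-2.78542,-2.78524] ⇒ x*=-2.7853
Interval (-2.7853, 0).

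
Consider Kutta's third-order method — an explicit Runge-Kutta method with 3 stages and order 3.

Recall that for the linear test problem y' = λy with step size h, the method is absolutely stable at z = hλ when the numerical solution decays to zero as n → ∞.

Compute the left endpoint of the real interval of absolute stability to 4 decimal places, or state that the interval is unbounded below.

z* = -2.5127.

Test eqn y'=λy, z=hλ:
  order 3, 3-stage ⇒ R(z)=1+z+z^2/2+z^3/6
  (e.g. R(-0.67)=0.50432, |R|=0.50432)

Need |R(x)|<1, x<0.
x=-0.67: |R|=0.5043
|R(-1.82)|=0.1686 |R(-1.75)|=0.1120 |R(-1.06)|=0.3033
Bisect:
  x_lo=-3.2014 |R|=2.5455  x_hi=-0.2570 |R|=0.7732
  mid=-1.72923 |R|=0.09591 →hi
  mid=-2.46533 |R|=0.92372 →hi
  mid=-2.83338 |R|=1.61045 →lo
  mid=-2.64936 |R|=1.23916 →lo
  mid=-2.55734 |R|=1.07485 →lo
  mid=-2.51134 |R|=0.99769 →hi
  mid=-2.53434 |R|=1.03586 →lo
  mid=-2.52284 |R|=1.01667 →lo
  mid=-2.51709 |R|=1.00716 →lo
  ...
  [-2.51278,-2.51260] ⇒ x*=-2.5127
So |R|<1 on (-2.5127, 0).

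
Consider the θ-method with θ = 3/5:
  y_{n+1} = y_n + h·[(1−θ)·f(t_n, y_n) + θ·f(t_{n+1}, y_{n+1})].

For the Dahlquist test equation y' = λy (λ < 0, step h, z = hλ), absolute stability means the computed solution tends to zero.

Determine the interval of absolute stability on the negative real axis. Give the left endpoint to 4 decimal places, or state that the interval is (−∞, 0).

Test eqn y'=λy, z=hλ:
  y_{n+1} = y_n + z·[2/5·y_n + 3/5·y_{n+1}] ⇒ (1 − 3/5z)y_{n+1} = (1 + 2/5z)y_n
  ⇒ R(z) = (1 + 2/5z)/(1 − 3/5z).

Need |R(x)|<1, x<0.
x=-0.82: |R|=0.4504
x=-2: |R|=0.0909
x=-10: |R|=0.4286
x=-100: |R|=0.6393
θ=3/5≥1/2 ⇒ |1+2/5x|<|1−3/5x| ∀x<0 ⇒ stable on all of ℝ⁻.

unbounded; (−∞, 0).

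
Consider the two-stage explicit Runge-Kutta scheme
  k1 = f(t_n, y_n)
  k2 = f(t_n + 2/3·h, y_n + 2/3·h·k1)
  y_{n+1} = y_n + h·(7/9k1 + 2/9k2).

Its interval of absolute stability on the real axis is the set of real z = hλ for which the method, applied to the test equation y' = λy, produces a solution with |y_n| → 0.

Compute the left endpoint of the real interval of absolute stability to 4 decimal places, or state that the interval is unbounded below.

With y'=λy (z=hλ):
  k1=λy_n ⇒ h·k1=z·y_n;  k2=λ(1+2/3z)y_n ⇒ h·k2=z(1+2/3z)y_n
  y_{n+1}/y_n = 1 + 7/9z + 2/9z(1+2/3z) = 1 + z + 4/27z²
  so R(z) = 1 + z + 4/27z².

Solve |R(x)|<1 on ℝ⁻.
x=-0.94: |R|=0.1909
R=1: x+4/27x²=0 ⇒ x=−27/4=-6.7500; min R=1−1/(4·4/27)=-0.6875>−1
Confirm numerically:
  x=-6.305: |R|=0.58434 <1
  x=-4.792: |R|=0.39003 <1
  x=-3.499: |R|=0.68522 <1
  x=-7.208: |R|=1.48908 >1
  x=-6.917: |R|=1.17113 >1
  x=-6.796: |R|=1.04631 >1
Stable set (-6.7500, 0).

left endpoint -6.7500.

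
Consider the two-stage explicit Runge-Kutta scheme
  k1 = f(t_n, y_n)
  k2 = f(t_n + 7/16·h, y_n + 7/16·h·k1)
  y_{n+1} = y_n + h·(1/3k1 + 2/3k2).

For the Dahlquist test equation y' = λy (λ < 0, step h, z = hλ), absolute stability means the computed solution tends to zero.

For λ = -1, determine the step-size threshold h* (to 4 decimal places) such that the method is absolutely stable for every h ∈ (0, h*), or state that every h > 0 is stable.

Set f=λy, z=hλ:
  k1=λy_n ⇒ h·k1=z·y_n;  k2=λ(1+7/16z)y_n ⇒ h·k2=z(1+7/16z)y_n
  y_{n+1}/y_n = 1 + 1/3z + 2/3z(1+7/16z) = 1 + z + 7/24z²
  R(z) = 1 + z + 7/24z².

Need |R(x)|<1, x<0.
x=-1.51: |R|=0.1550
R=1: x+7/24x²=0 ⇒ x=−24/7=-3.4286; min R=1−1/(4·7/24)=0.1429>−1
Confirm numerically:
  x=-2.988: |R|=0.61604 <1
  x=-1.812: |R|=0.14564 <1
  x=-1.523: |R|=0.15353 <1
  x=-3.636: |R|=1.21998 >1
  x=-3.527: |R|=1.10125 >1
  x=-3.484: |R|=1.05632 >1
Stable set (-3.4286, 0).

(-3.4286,0); λ=-1 ⇒ h* = (24/7)/1 = 3.4286.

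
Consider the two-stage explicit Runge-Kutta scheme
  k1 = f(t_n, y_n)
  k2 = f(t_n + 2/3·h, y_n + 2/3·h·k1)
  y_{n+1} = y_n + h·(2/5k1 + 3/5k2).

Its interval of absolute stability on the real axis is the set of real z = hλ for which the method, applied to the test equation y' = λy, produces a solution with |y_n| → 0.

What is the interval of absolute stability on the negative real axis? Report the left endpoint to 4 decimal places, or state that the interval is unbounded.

Test eqn y'=λy, z=hλ:
  k1=λy_n ⇒ h·k1=z·y_n;  k2=λ(1+2/3z)y_n ⇒ h·k2=z(1+2/3z)y_n
  y_{n+1}/y_n = 1 + 2/5z + 3/5z(1+2/3z) = 1 + z + 2/5z²
  Hence R(z) = 1 + z + 2/5z².

Need |R(x)|<1, x<0.
x=-1.25: |R|=0.3750
R=1: x+2/5x²=0 ⇒ x=−5/2=-2.5000; min R=1−1/(4·2/5)=0.3750>−1
Confirm numerically:
  x=-2.427: |R|=0.92913 <1
  x=-2.312: |R|=0.82614 <1
  x=-2.286: |R|=0.80432 <1
  x=-2.034: |R|=0.62086 <1
  x=-2.882: |R|=1.44037 >1
  x=-2.523: |R|=1.02321 >1
So |R|<1 on (-2.5000, 0).

z∈(-2.5000,0).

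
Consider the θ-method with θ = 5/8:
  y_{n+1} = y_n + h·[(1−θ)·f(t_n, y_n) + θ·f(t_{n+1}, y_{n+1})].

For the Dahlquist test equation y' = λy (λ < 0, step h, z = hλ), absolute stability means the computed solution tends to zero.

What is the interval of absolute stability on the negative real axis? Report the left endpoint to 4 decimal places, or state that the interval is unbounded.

(−∞, 0) — no finite endpoint.

Test eqn y'=λy, z=hλ:
  y_{n+1} = y_n + z·[3/8·y_n + 5/8·y_{n+1}] ⇒ (1 − 5/8z)y_{n+1} = (1 + 3/8z)y_n
  ⇒ R(z) = (1 + 3/8z)/(1 − 5/8z).

Solve |R(x)|<1 on ℝ⁻.
x=-1.71: |R|=0.1734
x=-2: |R|=0.1111
x=-10: |R|=0.3793
x=-100: |R|=0.5748
θ=5/8≥1/2 ⇒ |1+3/8x|<|1−5/8x| ∀x<0 ⇒ interval (−∞,0).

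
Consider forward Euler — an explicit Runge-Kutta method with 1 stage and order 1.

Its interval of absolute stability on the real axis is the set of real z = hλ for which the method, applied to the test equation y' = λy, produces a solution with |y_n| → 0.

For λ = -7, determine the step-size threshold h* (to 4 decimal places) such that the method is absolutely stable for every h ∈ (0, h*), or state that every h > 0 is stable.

On y'=λy, z=hλ:
  order 1, 1-stage ⇒ R(z)=1+z
  (e.g. R(-1.73)=-0.73000, |R|=0.73000)

Need |R(x)|<1, x<0.
x=-1.73: |R|=0.7300
|R(-2.12)|=1.1200 |R(-1.87)|=0.8700 |R(-0.91)|=0.0900
Bisect:
  x_lo=-2.7706 |R|=1.7706  x_hi=-0.2640 |R|=0.7360
  mid=-1.51728 |R|=0.51728 →hi
  mid=-2.14392 |R|=1.14392 →lo
  mid=-1.83060 |R|=0.83060 →hi
  mid=-1.98726 |R|=0.98726 →hi
  mid=-2.06559 |R|=1.06559 →lo
  mid=-2.02642 |R|=1.02642 →lo
  mid=-2.00684 |R|=1.00684 →lo
  mid=-1.99705 |R|=0.99705 →hi
  ...
  [-2.00011,-1.99996] ⇒ x*=-2.0000
Interval (-2.0000, 0).

(-2.0000,0); λ=-7 ⇒ h* = 0.2857.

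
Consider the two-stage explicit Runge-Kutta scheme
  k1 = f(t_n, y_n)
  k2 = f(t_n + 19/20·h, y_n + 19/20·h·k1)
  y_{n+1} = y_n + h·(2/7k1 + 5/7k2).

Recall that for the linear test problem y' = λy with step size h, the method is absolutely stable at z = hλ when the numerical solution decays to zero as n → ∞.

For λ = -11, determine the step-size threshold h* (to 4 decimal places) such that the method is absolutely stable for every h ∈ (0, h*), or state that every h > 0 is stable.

(-1.4737,0); λ=-11 ⇒ h* = (28/19)/11 = 0.1340.

Set f=λy, z=hλ:
  k1=λy_n ⇒ h·k1=z·y_n;  k2=λ(1+19/20z)y_n ⇒ h·k2=z(1+19/20z)y_n
  y_{n+1}/y_n = 1 + 2/7z + 5/7z(1+19/20z) = 1 + z + 19/28z²
  R(z) = 1 + z + 19/28z².

Need |R(x)|<1, x<0.
x=-0.39: |R|=0.7132
R=1: x+19/28x²=0 ⇒ x=−28/19=-1.4737; min R=1−1/(4·19/28)=0.6316>−1
Confirm numerically:
  x=-1.375: |R|=0.90792 <1
  x=-1.356: |R|=0.89171 <1
  x=-1.063: |R|=0.70376 <1
  x=-1.775: |R|=1.36292 >1
  x=-1.676: |R|=1.23009 >1
  x=-1.579: |R|=1.11284 >1
Stable set (-1.4737, 0).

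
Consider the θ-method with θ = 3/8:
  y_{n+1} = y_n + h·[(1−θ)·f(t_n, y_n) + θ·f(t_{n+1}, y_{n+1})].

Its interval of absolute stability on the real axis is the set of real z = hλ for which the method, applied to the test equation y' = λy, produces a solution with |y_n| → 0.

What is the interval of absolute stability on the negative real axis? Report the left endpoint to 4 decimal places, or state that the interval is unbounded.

Test eqn y'=λy, z=hλ:
  y_{n+1} = y_n + z·[5/8·y_n + 3/8·y_{n+1}] ⇒ (1 − 3/8z)y_{n+1} = (1 + 5/8z)y_n
  Hence R(z) = (1 + 5/8z)/(1 − 3/8z).

Solve |R(x)|<1 on ℝ⁻.
x=-1.17: |R|=0.1868
R=−1: 1+5/8x = −1+3/8x ⇒ -1/4x=2 ⇒ x=2/(-1/4)=-8.0000
Confirm numerically:
  x=-7.296: |R|=0.95289 <1
  x=-5.764: |R|=0.82319 <1
  x=-5.350: |R|=0.77963 <1
  x=-4.962: |R|=0.73451 <1
  x=-8.313: |R|=1.01900 >1
  x=-8.114: |R|=1.00705 >1
So |R|<1 on (-8.0000, 0).

z∈(-8.0000,0).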